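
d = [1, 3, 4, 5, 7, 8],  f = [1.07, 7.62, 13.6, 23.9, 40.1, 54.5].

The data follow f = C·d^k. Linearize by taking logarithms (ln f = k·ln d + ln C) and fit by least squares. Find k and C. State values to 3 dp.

k = 1.894, C = 1.033

Let Y = ln f. Fitting Y = k·ln d + ln C by least squares:
Sums: Σln d = 8.1197, Σ(ln d)² = 13.8297, Σln f = 15.5720, Σln d·ln f = 26.4546.
Normal system: [[13.8297, 8.1197]; [8.1197, 6]]·[k, ln C]ᵀ = [26.4546, 15.5720]ᵀ.
Slope k = (n·Σln d·ln f − Σln d·Σln f)/(n·Σ(ln d)² − (Σln d)²) = (6·26.4546 − 8.1197·15.5720)/17.0487 = 1.89388; ln C = (Σln f − k·Σln d)/n = 0.03237, so C = exp(0.03237) = 1.03290.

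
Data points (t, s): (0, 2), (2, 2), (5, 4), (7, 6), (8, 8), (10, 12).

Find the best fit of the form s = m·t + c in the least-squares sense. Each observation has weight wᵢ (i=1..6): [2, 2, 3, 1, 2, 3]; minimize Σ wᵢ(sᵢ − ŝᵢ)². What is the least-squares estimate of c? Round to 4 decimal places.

The normal equations are: 560·m + 72·c = 598;  72·m + 13·c = 78.
Eliminating c: 13·(row 1) − 72·(row 2) gives 2096·m = 13·598 − 72·78 = 2158, so m = 1079/1048.
Then c = (78 − 72·(1079/1048))/13 = 39/131.

c = 0.2977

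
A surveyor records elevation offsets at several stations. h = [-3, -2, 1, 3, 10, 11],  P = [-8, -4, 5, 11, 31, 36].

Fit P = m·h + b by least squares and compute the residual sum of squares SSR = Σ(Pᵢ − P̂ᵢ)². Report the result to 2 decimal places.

SSR = 2.53

With design matrix A, AᵀA = [[244, 20]; [20, 6]] and AᵀP = [776, 71]ᵀ.
Determinant 244·6 − 20² = 1064.
m = (776·6 − 20·71)/1064 = 809/266; b = (244·71 − 20·776)/1064 = 451/266.
Residuals: -4/7, 103/266, 5/19, 24/133, -295/266, 113/133; SSR = 673/266.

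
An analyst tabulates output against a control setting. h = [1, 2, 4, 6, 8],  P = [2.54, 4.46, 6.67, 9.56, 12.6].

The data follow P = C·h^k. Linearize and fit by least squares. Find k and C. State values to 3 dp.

With ln Pᵢ as the transformed response and ln hᵢ as the regressor:
Sums: Σln h = 5.9506, Σ(ln h)² = 9.9367, Σln P = 9.1162, Σln h·ln P = 12.9807.
Normal system: [[9.9367, 5.9506]; [5.9506, 5]]·[k, ln C]ᵀ = [12.9807, 9.1162]ᵀ.
Δ = 9.9367·5 − (5.9506)² = 14.2736; k = (12.9807·5 − 5.9506·9.1162)/14.2736 = 0.74658, ln C = (9.9367·9.1162 − 5.9506·12.9807)/14.2736 = 0.93472, so C = exp(0.93472) = 2.54649.

k = 0.747, C = 2.546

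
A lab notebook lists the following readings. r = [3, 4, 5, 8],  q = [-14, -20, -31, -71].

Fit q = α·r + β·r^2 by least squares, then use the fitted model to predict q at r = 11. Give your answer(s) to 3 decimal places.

q̂ = -127.306

Entries of XᵀX: Σr·r = 114, Σr·r^2 = 728, Σr^2·r^2 = 5058.
Right-hand side: Σr·q = -845, Σr^2·q = -5765.
So XᵀX·[α, β]ᵀ = Xᵀq: [[114, 728]; [728, 5058]]·[α, β]ᵀ = [-845, -5765]ᵀ.
Eliminating β: 5058·(row 1) − 728·(row 2) gives 46628·α = 5058·(-845) − 728·(-5765) = -77090, so α = -38545/23314.
Then β = ((-5765) − 728·(-38545/23314))/5058 = -21025/23314.
At r = 11: q̂ = (-38545/23314)·(11) + (-21025/23314)·(121) = -1484010/11657.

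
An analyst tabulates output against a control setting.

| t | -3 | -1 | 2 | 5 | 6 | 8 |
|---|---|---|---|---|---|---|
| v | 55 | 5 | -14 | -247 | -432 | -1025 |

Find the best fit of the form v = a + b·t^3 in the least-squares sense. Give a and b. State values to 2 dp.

The normal system AᵀA·[a, b]ᵀ = Aᵀv is [[6, 833]; [833, 325219]]·[a, b]ᵀ = [-1658, -650589]ᵀ.
Eliminating b: 325219·(row 1) − 833·(row 2) gives 1257425·a = 325219·(-1658) − 833·(-650589) = 2727535, so a = 545507/251485.
Then b = ((-650589) − 833·(545507/251485))/325219 = -504484/251485.

a = 2.17, b = -2.01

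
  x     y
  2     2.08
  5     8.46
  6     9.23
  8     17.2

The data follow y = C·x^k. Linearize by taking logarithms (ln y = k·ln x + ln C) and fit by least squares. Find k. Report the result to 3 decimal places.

Taking logs, ln y = k·ln x + ln C, so regress ln y on ln x.
Σln x = 6.1738, Σ(ln x)² = 10.6052, Σln y = 7.9351, Σln x·ln y = 13.8423.
Equations: 10.6052·k + 6.1738·ln C = 13.8423;  6.1738·k + 4·ln C = 7.9351.
Solving (det = 4.3053): k = 1.48182, ln C = -0.30334.

k = 1.482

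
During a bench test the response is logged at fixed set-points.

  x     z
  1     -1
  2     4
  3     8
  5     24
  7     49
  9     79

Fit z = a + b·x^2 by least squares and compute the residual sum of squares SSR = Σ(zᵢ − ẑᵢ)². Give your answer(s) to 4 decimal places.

SSR = 3.8292

AᵀA·[a, b]ᵀ = Aᵀz reads: 6·a + 169·b = 163;  169·a + 9685·b = 9487.
Eliminating b: 9685·(row 1) − 169·(row 2) gives 29549·a = 9685·163 − 169·9487 = -24648, so a = -1896/2273.
Then b = (9487 − 169·(-1896/2273))/9685 = 29375/29549.
Residuals: -34276/29549, 25344/29549, -3335/29549, -551/29549, 33174/29549, -20356/29549; SSR = 113150/29549.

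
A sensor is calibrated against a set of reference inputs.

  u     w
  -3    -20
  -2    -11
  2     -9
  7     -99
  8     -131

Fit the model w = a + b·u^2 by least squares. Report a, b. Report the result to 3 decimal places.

a = -1.879, b = -2.005

The normal equations are: 5·a + 130·b = -270;  130·a + 6610·b = -13495.
(Σ1 = 5, Σu^2 = 130, Σu^2·u^2 = 6610, Σw = -270, Σu^2·w = -13495.)
Δ = 5·6610 − 130² = 16150.
a = ((-270)·6610 − 130·(-13495))/16150 = -607/323; b = (5·(-13495) − 130·(-270))/16150 = -1295/646.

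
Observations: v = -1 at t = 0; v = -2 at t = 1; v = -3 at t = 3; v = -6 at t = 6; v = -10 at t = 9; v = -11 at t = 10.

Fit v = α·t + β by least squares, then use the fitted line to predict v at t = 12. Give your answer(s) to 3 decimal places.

Entries of XᵀX: Σt·t = 227, Σt = 29, Σ1 = 6.
Moment sums: Σt·v = -247, Σv = -33.
det = 227·6 − 29² = 521.
α = ((-247)·6 − 29·(-33))/521 = -525/521; β = (227·(-33) − 29·(-247))/521 = -328/521.
At t = 12: v̂ = (-525/521)·(12) + (-328/521)·(1) = -6628/521.

v̂ = -12.722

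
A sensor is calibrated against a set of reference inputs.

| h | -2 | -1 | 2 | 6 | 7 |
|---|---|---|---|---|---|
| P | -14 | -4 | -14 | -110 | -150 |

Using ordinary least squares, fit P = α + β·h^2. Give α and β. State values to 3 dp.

From the data, Σ1 = 5, Σh^2 = 94, Σh^2·h^2 = 3730.
Right-hand side: ΣP = -292, Σh^2·P = -11426.
XᵀX·[α, β]ᵀ = XᵀP becomes [[5, 94]; [94, 3730]]·[α, β]ᵀ = [-292, -11426]ᵀ.
det = 5·3730 − 94² = 9814.
α = ((-292)·3730 − 94·(-11426))/9814 = -7558/4907; β = (5·(-11426) − 94·(-292))/9814 = -14841/4907.

α = -1.540, β = -3.024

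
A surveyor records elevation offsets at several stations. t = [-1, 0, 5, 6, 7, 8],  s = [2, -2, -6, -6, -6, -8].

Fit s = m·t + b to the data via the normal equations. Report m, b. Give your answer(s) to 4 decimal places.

MᵀM·[m, b]ᵀ = Mᵀs reads: 175·m + 25·b = -174;  25·m + 6·b = -26.
Determinant 175·6 − 25² = 425.
m = ((-174)·6 − 25·(-26))/425 = -394/425; b = (175·(-26) − 25·(-174))/425 = -8/17.

m = -0.9271, b = -0.4706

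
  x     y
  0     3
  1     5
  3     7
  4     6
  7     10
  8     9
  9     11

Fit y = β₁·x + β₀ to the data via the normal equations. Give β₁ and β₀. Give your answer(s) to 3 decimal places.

β₁ = 0.785, β₀ = 3.698

From the data, Σx·x = 220, Σx = 32, Σ1 = 7.
And Σx·y = 291, Σy = 51.
So MᵀM·[β₁, β₀]ᵀ = Mᵀy: [[220, 32]; [32, 7]]·[β₁, β₀]ᵀ = [291, 51]ᵀ.
det = 220·7 − 32² = 516.
β₁ = (291·7 − 32·51)/516 = 135/172; β₀ = (220·51 − 32·291)/516 = 159/43.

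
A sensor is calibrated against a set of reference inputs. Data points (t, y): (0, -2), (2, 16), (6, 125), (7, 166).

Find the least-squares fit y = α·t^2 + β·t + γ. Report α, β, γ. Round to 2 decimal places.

α = 2.97, β = 3.30, γ = -2.15

Normal-equation sums: Σt^2·t^2 = 3713, Σt^2·t = 567, Σt^2 = 89, Σt·t = 89, Σt = 15, Σ1 = 4.
And Σt^2·y = 12698, Σt·y = 1944, Σy = 305.
AᵀA·[α, β, γ]ᵀ = Aᵀy becomes [[3713, 567, 89]; [567, 89, 15]; [89, 15, 4]]·[α, β, γ]ᵀ = [12698, 1944, 305]ᵀ.
Inverting the 3×3 Gram matrix, [α, β, γ]ᵀ = [13903/4684, 15435/4684, -2517/1171]ᵀ.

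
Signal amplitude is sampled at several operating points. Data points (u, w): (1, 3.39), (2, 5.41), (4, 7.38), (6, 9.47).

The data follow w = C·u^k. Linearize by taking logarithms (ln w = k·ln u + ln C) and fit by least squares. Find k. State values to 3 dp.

Taking logs, ln w = k·ln u + ln C, so regress ln w on ln u.
Σln u = 3.8712, Σ(ln u)² = 5.6127, Σln w = 7.1560, Σln u·ln w = 7.9692.
Equations: 5.6127·k + 3.8712·ln C = 7.9692;  3.8712·k + 4·ln C = 7.1560.
Δ = 5.6127·4 − (3.8712)² = 7.4645; k = (7.9692·4 − 3.8712·7.1560)/7.4645 = 0.55926, ln C = (5.6127·7.1560 − 3.8712·7.9692)/7.4645 = 1.24775.

k = 0.559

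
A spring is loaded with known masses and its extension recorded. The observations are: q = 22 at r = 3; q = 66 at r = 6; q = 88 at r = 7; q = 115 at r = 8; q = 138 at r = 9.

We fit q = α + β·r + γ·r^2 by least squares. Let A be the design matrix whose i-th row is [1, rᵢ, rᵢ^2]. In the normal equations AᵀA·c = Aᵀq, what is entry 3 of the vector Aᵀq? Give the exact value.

Entry 3 ↔ basis r^2, so (Aᵀq)_{3} = Σᵢ (r^2)·qᵢ = (9)·(22) + (36)·(66) + (49)·(88) + (64)·(115) + (81)·(138) = 25424.

25424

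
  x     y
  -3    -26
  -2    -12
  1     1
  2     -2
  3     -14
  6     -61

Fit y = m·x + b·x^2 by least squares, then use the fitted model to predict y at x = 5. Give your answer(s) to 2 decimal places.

ŷ = -40.70

With design matrix M, MᵀM = [[63, 217]; [217, 1491]] and Mᵀy = [-309, -2611]ᵀ.
det = 63·1491 − 217² = 46844.
m = ((-309)·1491 − 217·(-2611))/46844 = 3781/1673; b = (63·(-2611) − 217·(-309))/46844 = -3480/1673.
At x = 5: ŷ = (3781/1673)·(5) + (-3480/1673)·(25) = -68095/1673.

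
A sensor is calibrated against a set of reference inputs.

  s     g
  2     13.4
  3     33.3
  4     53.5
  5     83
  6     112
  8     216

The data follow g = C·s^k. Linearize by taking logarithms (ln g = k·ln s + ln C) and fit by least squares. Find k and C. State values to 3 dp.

Let Y = ln g. Fitting Y = k·ln s + ln C by least squares:
Σln s = 8.6587, Σ(ln s)² = 13.7340, Σln g = 24.5931, Σln s·ln g = 37.9110.
Equations: 13.7340·k + 8.6587·ln C = 37.9110;  8.6587·k + 6·ln C = 24.5931.
Solving (det = 7.4309): k = 1.95423, ln C = 1.27867, so C = exp(1.27867) = 3.59187.

k = 1.954, C = 3.592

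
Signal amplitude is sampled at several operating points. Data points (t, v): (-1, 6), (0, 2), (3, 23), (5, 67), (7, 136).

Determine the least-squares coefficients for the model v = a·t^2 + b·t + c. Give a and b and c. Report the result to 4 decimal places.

a = 3.0089, b = -1.8726, c = 1.4945

Entries of XᵀX: Σt^2·t^2 = 3108, Σt^2·t = 494, Σt^2 = 84, Σt·t = 84, Σt = 14, Σ1 = 5.
Right-hand side: Σt^2·v = 8552, Σt·v = 1350, Σv = 234.
Normal equations: [[3108, 494, 84]; [494, 84, 14]; [84, 14, 5]]·[a, b, c]ᵀ = [8552, 1350, 234]ᵀ.
Row-reducing yields a = 33997/11299, b = -21158/11299, c = 16886/11299.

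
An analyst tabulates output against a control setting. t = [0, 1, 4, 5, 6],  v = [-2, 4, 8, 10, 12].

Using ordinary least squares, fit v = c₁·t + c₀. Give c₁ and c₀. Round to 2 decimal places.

With design matrix A, AᵀA = [[78, 16]; [16, 5]] and Aᵀv = [158, 32]ᵀ.
Δ = 78·5 − 16² = 134.
c₁ = (158·5 − 16·32)/134 = 139/67; c₀ = (78·32 − 16·158)/134 = -16/67.

c₁ = 2.07, c₀ = -0.24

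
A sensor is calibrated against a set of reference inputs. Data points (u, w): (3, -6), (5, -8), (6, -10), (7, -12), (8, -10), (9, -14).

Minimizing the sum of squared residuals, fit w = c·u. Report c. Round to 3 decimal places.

Forming AᵀA = [[264]] and Aᵀw = [-408]ᵀ gives AᵀA·[c]ᵀ = Aᵀw.
c = (-408)/264 = -1.54545.

c = -1.545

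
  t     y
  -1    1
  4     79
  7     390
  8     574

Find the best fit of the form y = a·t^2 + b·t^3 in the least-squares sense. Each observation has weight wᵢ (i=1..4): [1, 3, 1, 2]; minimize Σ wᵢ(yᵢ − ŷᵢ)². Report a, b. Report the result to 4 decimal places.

a = 0.9104, b = 1.0072

Sums needed: Σwᵢ·t^2·t^2 = 11362, Σwᵢ·t^2·t^3 = 85414, Σwᵢ·t^3·t^3 = 654226.
Right-hand side: Σwᵢ·t^2·y = 96375, Σwᵢ·t^3·y = 736713.
Normal equations: [[11362, 85414]; [85414, 654226]]·[a, b]ᵀ = [96375, 736713]ᵀ.
Eliminating b: 654226·(row 1) − 85414·(row 2) gives 137764416·a = 654226·96375 − 85414·736713 = 125426568, so a = 5226107/5740184.
Then b = (736713 − 85414·(5226107/5740184))/654226 = 5781619/5740184.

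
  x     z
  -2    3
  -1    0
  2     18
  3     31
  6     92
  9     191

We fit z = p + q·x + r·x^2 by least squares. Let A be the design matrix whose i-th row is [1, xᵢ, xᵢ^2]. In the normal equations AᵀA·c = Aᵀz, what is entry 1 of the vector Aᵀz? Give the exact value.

Entry 1 ↔ basis 1, so (Aᵀz)_{1} = Σᵢ zᵢ = (1)·(3) + (1)·(0) + (1)·(18) + (1)·(31) + (1)·(92) + (1)·(191) = 335.

335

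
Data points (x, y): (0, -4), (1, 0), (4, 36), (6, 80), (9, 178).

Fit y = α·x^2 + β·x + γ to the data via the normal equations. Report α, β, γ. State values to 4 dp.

Normal-equation sums: Σx^2·x^2 = 8114, Σx^2·x = 1010, Σx^2 = 134, Σx·x = 134, Σx = 20, Σ1 = 5.
Right-hand side: Σx^2·y = 17874, Σx·y = 2226, Σy = 290.
Inverting the 3×3 Gram matrix, [α, β, γ]ᵀ = [4190/2037, 3433/2037, -2626/679]ᵀ.

α = 2.0569, β = 1.6853, γ = -3.8675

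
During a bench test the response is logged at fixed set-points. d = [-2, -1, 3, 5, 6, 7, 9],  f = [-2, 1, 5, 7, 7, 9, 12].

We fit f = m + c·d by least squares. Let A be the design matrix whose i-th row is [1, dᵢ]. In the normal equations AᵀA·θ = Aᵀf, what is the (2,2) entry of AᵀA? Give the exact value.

Row 2 ↔ basis d, column 2 ↔ basis d, so (AᵀA)_{2,2} = Σᵢ (d)·(d) = (-2)·(-2) + (-1)·(-1) + (3)·(3) + (5)·(5) + (6)·(6) + (7)·(7) + (9)·(9) = 205.

205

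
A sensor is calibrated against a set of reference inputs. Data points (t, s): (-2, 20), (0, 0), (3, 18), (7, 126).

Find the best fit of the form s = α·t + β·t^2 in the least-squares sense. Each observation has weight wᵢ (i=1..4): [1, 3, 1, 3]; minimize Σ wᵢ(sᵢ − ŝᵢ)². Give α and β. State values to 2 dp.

α = -3.54, β = 3.08

Setting ∂/∂α … = 0 gives: 160·α + 1048·β = 2660;  1048·α + 7300·β = 18764.
(Σwᵢ·t·t = 160, Σwᵢ·t·t^2 = 1048, Σwᵢ·t^2·t^2 = 7300, Σwᵢ·t·s = 2660, Σwᵢ·t^2·s = 18764.)
Δ = 160·7300 − 1048² = 69696.
α = (2660·7300 − 1048·18764)/69696 = -1713/484; β = (160·18764 − 1048·2660)/69696 = 745/242.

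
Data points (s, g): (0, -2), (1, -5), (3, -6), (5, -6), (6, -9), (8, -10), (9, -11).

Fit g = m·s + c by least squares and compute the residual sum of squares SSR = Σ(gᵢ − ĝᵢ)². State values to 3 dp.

Entries of MᵀM: Σs·s = 216, Σs = 32, Σ1 = 7.
Right-hand side: Σs·g = -286, Σg = -49.
So MᵀM·[m, c]ᵀ = Mᵀg: [[216, 32]; [32, 7]]·[m, c]ᵀ = [-286, -49]ᵀ.
Eliminating c: 7·(row 1) − 32·(row 2) gives 488·m = 7·(-286) − 32·(-49) = -434, so m = -217/244.
Then c = ((-49) − 32·(-217/244))/7 = -179/61.
Residuals: 57/61, -287/244, -97/244, 337/244, -89/122, 3/61, -15/244; SSR = 593/122.

SSR = 4.861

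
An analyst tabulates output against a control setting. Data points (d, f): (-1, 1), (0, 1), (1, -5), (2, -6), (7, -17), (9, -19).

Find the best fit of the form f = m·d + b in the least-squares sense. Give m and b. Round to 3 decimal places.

m = -2.110, b = -1.171

Setting ∂/∂m … = 0 gives: 136·m + 18·b = -308;  18·m + 6·b = -45.
Determinant 136·6 − 18² = 492.
m = ((-308)·6 − 18·(-45))/492 = -173/82; b = (136·(-45) − 18·(-308))/492 = -48/41.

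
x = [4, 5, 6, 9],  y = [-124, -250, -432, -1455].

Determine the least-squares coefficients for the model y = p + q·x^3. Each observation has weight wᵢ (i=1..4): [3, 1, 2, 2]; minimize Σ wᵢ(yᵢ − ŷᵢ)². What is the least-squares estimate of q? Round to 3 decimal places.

q = -2.000

Compute the Gram sums: Σwᵢ·1 = 8, Σwᵢ·x^3 = 2207, Σwᵢ·x^3·x^3 = 1184107.
Right-hand side: Σwᵢ·y = -4396, Σwᵢ·x^3·y = -2363072.
AᵀWA·[p, q]ᵀ = AᵀWy becomes [[8, 2207]; [2207, 1184107]]·[p, q]ᵀ = [-4396, -2363072]ᵀ.
Δ = 8·1184107 − 2207² = 4602007.
p = ((-4396)·1184107 − 2207·(-2363072))/4602007 = 9965532/4602007; q = (8·(-2363072) − 2207·(-4396))/4602007 = -9202604/4602007.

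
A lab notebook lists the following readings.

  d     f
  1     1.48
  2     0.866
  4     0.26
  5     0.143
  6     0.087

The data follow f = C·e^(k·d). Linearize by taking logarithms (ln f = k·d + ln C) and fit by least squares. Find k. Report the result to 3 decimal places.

With ln fᵢ as the transformed response and dᵢ as the regressor:
Σd = 18.0000, Σ(d)² = 82.0000, Σln f = -5.4857, Σd·ln f = -29.6596.
Normal system: [[82.0000, 18.0000]; [18.0000, 5]]·[k, ln C]ᵀ = [-29.6596, -5.4857]ᵀ.
Solving (det = 86.0000): k = -0.57624, ln C = 0.97732.

k = -0.576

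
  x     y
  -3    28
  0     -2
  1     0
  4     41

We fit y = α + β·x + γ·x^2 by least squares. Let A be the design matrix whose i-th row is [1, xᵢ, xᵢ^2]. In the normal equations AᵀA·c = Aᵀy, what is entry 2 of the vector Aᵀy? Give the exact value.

Entry 2 ↔ basis x, so (Aᵀy)_{2} = Σᵢ (x)·yᵢ = (-3)·(28) + (0)·(-2) + (1)·(0) + (4)·(41) = 80.

80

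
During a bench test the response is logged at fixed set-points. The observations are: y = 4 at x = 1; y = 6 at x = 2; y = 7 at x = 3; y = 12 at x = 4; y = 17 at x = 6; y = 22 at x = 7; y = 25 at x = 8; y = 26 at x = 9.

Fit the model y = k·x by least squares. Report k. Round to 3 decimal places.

Setting ∂/∂k … = 0 gives: 260·k = 775.
k = 775/260 = 2.98077.

k = 2.981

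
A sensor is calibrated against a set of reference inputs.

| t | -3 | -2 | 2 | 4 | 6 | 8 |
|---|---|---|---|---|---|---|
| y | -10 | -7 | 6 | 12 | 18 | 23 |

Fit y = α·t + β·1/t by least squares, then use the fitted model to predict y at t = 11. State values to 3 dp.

With design matrix A, AᵀA = [[133, 6]; [6, 413/576]] and Aᵀy = [396, 449/24]ᵀ.
Eliminating β: (413/576)·(row 1) − 6·(row 2) gives (34193/576)·α = (413/576)·396 − 6·(449/24) = 2747/16, so α = 98892/34193.
Then β = ((449/24) − 6·(98892/34193))/(413/576) = 64632/34193.
At t = 11: ŷ = (98892/34193)·(11) + (64632/34193)·(1/11) = 12030564/376123.

ŷ = 31.986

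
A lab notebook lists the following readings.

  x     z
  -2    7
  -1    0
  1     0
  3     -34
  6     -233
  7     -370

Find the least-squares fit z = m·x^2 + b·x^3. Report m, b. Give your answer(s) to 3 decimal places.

Compute the Gram sums: Σx^2·x^2 = 3796, Σx^2·x^3 = 24794, Σx^3·x^3 = 165100.
Right-hand side: Σx^2·z = -26796, Σx^3·z = -178212.
AᵀA·[m, b]ᵀ = Aᵀz becomes [[3796, 24794]; [24794, 165100]]·[m, b]ᵀ = [-26796, -178212]ᵀ.
Determinant 3796·165100 − 24794² = 11977164.
m = ((-26796)·165100 − 24794·(-178212))/11977164 = -452606/998097; b = (3796·(-178212) − 24794·(-26796))/11977164 = -1009394/998097.

m = -0.453, b = -1.011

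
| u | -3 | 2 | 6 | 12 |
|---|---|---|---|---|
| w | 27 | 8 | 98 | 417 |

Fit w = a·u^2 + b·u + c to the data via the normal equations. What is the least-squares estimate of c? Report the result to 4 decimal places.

Sums needed: Σu^2·u^2 = 22129, Σu^2·u = 1925, Σu^2 = 193, Σu·u = 193, Σu = 17, Σ1 = 4.
For Xᵀw: Σu^2·w = 63851, Σu·w = 5527, Σw = 550.
So XᵀX·[a, b, c]ᵀ = Xᵀw: [[22129, 1925, 193]; [1925, 193, 17]; [193, 17, 4]]·[a, b, c]ᵀ = [63851, 5527, 550]ᵀ.
Row-reducing yields a = 65467/21810, b = -22871/21810, c = -10451/3635.

c = -2.8751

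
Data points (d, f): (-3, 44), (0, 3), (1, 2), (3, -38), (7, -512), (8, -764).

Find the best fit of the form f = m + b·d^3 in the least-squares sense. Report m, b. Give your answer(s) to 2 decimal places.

m = 3.07, b = -1.50

Entries of MᵀM: Σ1 = 6, Σd^3 = 856, Σd^3·d^3 = 381252.
Moment sums: Σf = -1265, Σd^3·f = -568996.
det = 6·381252 − 856² = 1554776.
m = ((-1265)·381252 − 856·(-568996))/1554776 = 1194199/388694; b = (6·(-568996) − 856·(-1265))/1554776 = -291392/194347.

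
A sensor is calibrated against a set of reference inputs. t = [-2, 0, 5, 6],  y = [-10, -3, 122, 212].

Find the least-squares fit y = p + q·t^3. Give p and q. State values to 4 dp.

AᵀA·[p, q]ᵀ = Aᵀy reads: 4·p + 333·q = 321;  333·p + 62345·q = 61122.
(Σ1 = 4, Σt^3 = 333, Σt^3·t^3 = 62345, Σy = 321, Σt^3·y = 61122.)
Eliminating q: 62345·(row 1) − 333·(row 2) gives 138491·p = 62345·321 − 333·61122 = -340881, so p = -9213/3743.
Then q = (61122 − 333·(-9213/3743))/62345 = 137595/138491.

p = -2.4614, q = 0.9935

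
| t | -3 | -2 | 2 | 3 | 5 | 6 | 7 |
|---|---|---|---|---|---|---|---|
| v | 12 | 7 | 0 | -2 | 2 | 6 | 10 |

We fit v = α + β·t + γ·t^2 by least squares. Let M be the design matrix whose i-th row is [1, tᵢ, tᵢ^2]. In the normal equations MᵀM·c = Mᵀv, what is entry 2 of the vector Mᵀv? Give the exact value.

Entry 2 ↔ basis t, so (Mᵀv)_{2} = Σᵢ (t)·vᵢ = (-3)·(12) + (-2)·(7) + (2)·(0) + (3)·(-2) + (5)·(2) + (6)·(6) + (7)·(10) = 60.

60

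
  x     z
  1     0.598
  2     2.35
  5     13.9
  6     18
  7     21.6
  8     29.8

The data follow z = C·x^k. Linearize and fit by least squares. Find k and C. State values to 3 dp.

k = 1.868, C = 0.623

With ln zᵢ as the transformed response and ln xᵢ as the regressor:
Σln x = 8.1197, Σ(ln x)² = 14.3918, Σln z = 12.3297, Σln x·ln z = 23.0448.
Equations: 14.3918·k + 8.1197·ln C = 23.0448;  8.1197·k + 6·ln C = 12.3297.
Slope k = (n·Σln x·ln z − Σln x·Σln z)/(n·Σ(ln x)² − (Σln x)²) = (6·23.0448 − 8.1197·12.3297)/20.4213 = 1.86841; ln C = (Σln z − k·Σln x)/n = -0.47354, so C = exp(-0.47354) = 0.62279.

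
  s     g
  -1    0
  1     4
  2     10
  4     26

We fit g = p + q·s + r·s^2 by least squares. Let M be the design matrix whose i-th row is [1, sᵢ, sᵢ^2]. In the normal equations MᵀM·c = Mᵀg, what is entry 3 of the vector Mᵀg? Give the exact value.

460

Entry 3 ↔ basis s^2, so (Mᵀg)_{3} = Σᵢ (s^2)·gᵢ = (1)·(0) + (1)·(4) + (4)·(10) + (16)·(26) = 460.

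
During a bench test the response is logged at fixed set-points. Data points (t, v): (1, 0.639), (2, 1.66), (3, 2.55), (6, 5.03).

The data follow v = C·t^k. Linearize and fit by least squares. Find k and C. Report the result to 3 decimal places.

Let Y = ln v. Fitting Y = k·ln t + ln C by least squares:
Σln t = 3.5835, Σ(ln t)² = 4.8978, Σln v = 2.6105, Σln t·ln v = 4.2741.
Equations: 4.8978·k + 3.5835·ln C = 4.2741;  3.5835·k + 4·ln C = 2.6105.
Δ = 4.8978·4 − (3.5835)² = 6.7496; k = (4.2741·4 − 3.5835·2.6105)/6.7496 = 1.14701, ln C = (4.8978·2.6105 − 3.5835·4.2741)/6.7496 = -0.37496, so C = exp(-0.37496) = 0.68731.

k = 1.147, C = 0.687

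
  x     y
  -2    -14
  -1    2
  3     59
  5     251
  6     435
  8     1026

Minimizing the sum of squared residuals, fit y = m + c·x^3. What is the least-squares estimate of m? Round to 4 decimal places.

Setting ∂/∂m … = 0 gives: 6·m + 871·c = 1759;  871·m + 325219·c = 652350.
(Σ1 = 6, Σx^3 = 871, Σx^3·x^3 = 325219, Σy = 1759, Σx^3·y = 652350.)
det = 6·325219 − 871² = 1192673.
m = (1759·325219 − 871·652350)/1192673 = 3863371/1192673; c = (6·652350 − 871·1759)/1192673 = 2382011/1192673.

m = 3.2393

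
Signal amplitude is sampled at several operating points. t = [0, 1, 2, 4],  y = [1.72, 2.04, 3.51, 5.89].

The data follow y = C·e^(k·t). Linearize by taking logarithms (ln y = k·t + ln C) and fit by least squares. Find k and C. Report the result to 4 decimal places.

Linearized form: ln y = k·t + ln C. From the 4 transformed points,
AᵀA = [[21.0000, 7.0000]; [7.0000, 4]], rhs = [10.3172, 4.2841]ᵀ  (here Σt = 7.0000, Σ(t)² = 21.0000, Σln y = 4.2841, Σt·ln y = 10.3172).
Slope k = (n·Σt·ln y − Σt·Σln y)/(n·Σ(t)² − (Σt)²) = (4·10.3172 − 7.0000·4.2841)/35.0000 = 0.32228; ln C = (Σln y − k·Σt)/n = 0.50705, so C = exp(0.50705) = 1.66038.

k = 0.3223, C = 1.6604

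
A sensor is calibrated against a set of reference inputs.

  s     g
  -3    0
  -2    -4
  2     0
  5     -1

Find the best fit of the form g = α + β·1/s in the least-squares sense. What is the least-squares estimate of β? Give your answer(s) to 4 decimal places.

Sums needed: Σ1 = 4, Σ1/s = -2/15, Σ1/s·1/s = 293/450.
Moment sums: Σg = -5, Σ1/s·g = 9/5.
det = 4·(293/450) − (-2/15)² = 194/75.
α = ((-5)·(293/450) − (-2/15)·(9/5))/(194/75) = -1357/1164; β = (4·(9/5) − (-2/15)·(-5))/(194/75) = 245/97.

β = 2.5258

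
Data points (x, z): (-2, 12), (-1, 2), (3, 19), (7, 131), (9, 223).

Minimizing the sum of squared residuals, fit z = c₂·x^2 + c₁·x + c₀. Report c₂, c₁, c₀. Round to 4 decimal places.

The normal equations are: 9060·c₂ + 1090·c₁ + 144·c₀ = 24703;  1090·c₂ + 144·c₁ + 16·c₀ = 2955;  144·c₂ + 16·c₁ + 5·c₀ = 387.
Row-reducing yields c₂ = 445105/150038, c₁ = -242509/150038, c₀ = -215027/75019.

c₂ = 2.9666, c₁ = -1.6163, c₀ = -2.8663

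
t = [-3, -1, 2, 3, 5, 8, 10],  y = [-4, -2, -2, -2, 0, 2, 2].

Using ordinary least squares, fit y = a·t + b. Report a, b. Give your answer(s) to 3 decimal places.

a = 0.467, b = -2.458

Normal-equation sums: Σt·t = 212, Σt = 24, Σ1 = 7.
Right-hand side: Σt·y = 40, Σy = -6.
AᵀA·[a, b]ᵀ = Aᵀy becomes [[212, 24]; [24, 7]]·[a, b]ᵀ = [40, -6]ᵀ.
Eliminating b: 7·(row 1) − 24·(row 2) gives 908·a = 7·40 − 24·(-6) = 424, so a = 106/227.
Then b = ((-6) − 24·(106/227))/7 = -558/227.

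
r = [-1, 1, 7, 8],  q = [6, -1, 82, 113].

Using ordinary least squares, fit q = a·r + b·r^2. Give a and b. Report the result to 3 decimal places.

The normal equations are: 115·a + 855·b = 1471;  855·a + 6499·b = 11255.
Eliminating b: 6499·(row 1) − 855·(row 2) gives 16360·a = 6499·1471 − 855·11255 = -62996, so a = -15749/4090.
Then b = (11255 − 855·(-15749/4090))/6499 = 1831/818.

a = -3.851, b = 2.238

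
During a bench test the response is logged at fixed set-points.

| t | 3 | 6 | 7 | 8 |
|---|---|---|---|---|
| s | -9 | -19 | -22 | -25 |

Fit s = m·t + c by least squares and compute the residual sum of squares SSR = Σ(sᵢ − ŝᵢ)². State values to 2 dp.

From the data, Σt·t = 158, Σt = 24, Σ1 = 4.
For Xᵀs: Σt·s = -495, Σs = -75.
XᵀX·[m, c]ᵀ = Xᵀs becomes [[158, 24]; [24, 4]]·[m, c]ᵀ = [-495, -75]ᵀ.
Determinant 158·4 − 24² = 56.
m = ((-495)·4 − 24·(-75))/56 = -45/14; c = (158·(-75) − 24·(-495))/56 = 15/28.
Residuals: 3/28, -1/4, -1/28, 5/28; SSR = 3/28.

SSR = 0.11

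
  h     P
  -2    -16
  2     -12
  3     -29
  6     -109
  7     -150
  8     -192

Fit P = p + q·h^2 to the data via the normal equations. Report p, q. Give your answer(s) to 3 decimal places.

AᵀA·[p, q]ᵀ = AᵀP reads: 6·p + 166·q = -508;  166·p + 7906·q = -23935.
(Σ1 = 6, Σh^2 = 166, Σh^2·h^2 = 7906, ΣP = -508, Σh^2·P = -23935.)
det = 6·7906 − 166² = 19880.
p = ((-508)·7906 − 166·(-23935))/19880 = -21519/9940; q = (6·(-23935) − 166·(-508))/19880 = -29641/9940.

p = -2.165, q = -2.982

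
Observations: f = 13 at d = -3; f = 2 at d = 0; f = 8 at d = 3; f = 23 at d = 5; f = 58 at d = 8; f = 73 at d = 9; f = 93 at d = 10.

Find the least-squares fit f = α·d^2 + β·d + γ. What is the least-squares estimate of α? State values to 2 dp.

α = 0.98

From the data, Σd^2·d^2 = 21444, Σd^2·d = 2366, Σd^2 = 288, Σd·d = 288, Σd = 32, Σ1 = 7.
And Σd^2·f = 19689, Σd·f = 2151, Σf = 270.
Normal equations: [[21444, 2366, 288]; [2366, 288, 32]; [288, 32, 7]]·[α, β, γ]ᵀ = [19689, 2151, 270]ᵀ.
Row-reducing yields α = 888801/904498, β = -730815/904498, γ = 830418/452249.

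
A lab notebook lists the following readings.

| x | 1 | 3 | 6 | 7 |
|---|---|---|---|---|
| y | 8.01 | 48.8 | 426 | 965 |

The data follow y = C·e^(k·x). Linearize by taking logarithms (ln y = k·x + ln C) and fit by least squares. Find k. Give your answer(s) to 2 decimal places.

k = 0.79

Taking logs, ln y = k·x + ln C, so regress ln y on x.
AᵀA = [[95.0000, 17.0000]; [17.0000, 4]], rhs = [98.1754, 18.8950]ᵀ  (here Σx = 17.0000, Σ(x)² = 95.0000, Σln y = 18.8950, Σx·ln y = 98.1754).
Slope k = (n·Σx·ln y − Σx·Σln y)/(n·Σ(x)² − (Σx)²) = (4·98.1754 − 17.0000·18.8950)/91.0000 = 0.78557; ln C = (Σln y − k·Σx)/n = 1.38508.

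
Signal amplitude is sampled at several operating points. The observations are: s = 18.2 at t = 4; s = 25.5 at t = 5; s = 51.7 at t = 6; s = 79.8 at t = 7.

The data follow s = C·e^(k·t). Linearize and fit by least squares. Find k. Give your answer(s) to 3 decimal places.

k = 0.514

Taking logs, ln s = k·t + ln C, so regress ln s on t.
AᵀA = [[126.0000, 22.0000]; [22.0000, 4]], rhs = [82.1285, 14.4651]ᵀ  (here Σt = 22.0000, Σ(t)² = 126.0000, Σln s = 14.4651, Σt·ln s = 82.1285).
Solving (det = 20.0000): k = 0.51411, ln C = 0.78867.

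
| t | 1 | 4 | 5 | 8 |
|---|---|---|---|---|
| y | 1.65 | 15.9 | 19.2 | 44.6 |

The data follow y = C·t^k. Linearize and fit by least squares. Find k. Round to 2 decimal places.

Let Y = ln y. Fitting Y = k·ln t + ln C by least squares:
Σln t = 5.0752, Σ(ln t)² = 8.8362, Σln y = 10.0197, Σln t·ln y = 16.4878.
Equations: 8.8362·k + 5.0752·ln C = 16.4878;  5.0752·k + 4·ln C = 10.0197.
Slope k = (n·Σln t·ln y − Σln t·Σln y)/(n·Σ(ln t)² − (Σln t)²) = (4·16.4878 − 5.0752·10.0197)/9.5873 = 1.57494; ln C = (Σln y − k·Σln t)/n = 0.50666.

k = 1.57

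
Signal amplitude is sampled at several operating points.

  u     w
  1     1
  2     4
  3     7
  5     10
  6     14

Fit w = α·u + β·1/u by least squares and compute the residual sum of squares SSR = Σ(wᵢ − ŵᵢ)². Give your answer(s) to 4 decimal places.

Forming AᵀA = [[75, 5]; [5, 643/450]] and Aᵀw = [164, 29/3]ᵀ gives AᵀA·[α, β]ᵀ = Aᵀw.
Eliminating β: (643/450)·(row 1) − 5·(row 2) gives (493/6)·α = (643/450)·164 − 5·(29/3) = 41851/225, so α = 83702/36975.
Then β = ((29/3) − 5·(83702/36975))/(643/450) = -570/493.
Residuals: -3977/36975, 1871/36975, 7323/12325, -8042/7395, 7521/12325; SSR = 71072/36975.

SSR = 1.9222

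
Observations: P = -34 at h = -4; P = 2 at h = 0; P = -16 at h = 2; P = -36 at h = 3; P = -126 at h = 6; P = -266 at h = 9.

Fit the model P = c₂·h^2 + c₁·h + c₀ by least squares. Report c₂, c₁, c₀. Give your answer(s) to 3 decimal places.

c₂ = -2.953, c₁ = -3.190, c₀ = 1.020

Normal-equation sums: Σh^2·h^2 = 8210, Σh^2·h = 916, Σh^2 = 146, Σh·h = 146, Σh = 16, Σ1 = 6.
And Σh^2·P = -27014, Σh·P = -3154, ΣP = -476.
MᵀM·[c₂, c₁, c₀]ᵀ = MᵀP becomes [[8210, 916, 146]; [916, 146, 16]; [146, 16, 6]]·[c₂, c₁, c₀]ᵀ = [-27014, -3154, -476]ᵀ.
Row-reducing yields c₂ = -10033/3398, c₁ = -27098/8495, c₀ = 17331/16990.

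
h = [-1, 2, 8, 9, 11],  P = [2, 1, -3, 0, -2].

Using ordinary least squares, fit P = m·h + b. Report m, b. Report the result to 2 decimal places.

m = -0.33, b = 1.54

From the data, Σh·h = 271, Σh = 29, Σ1 = 5.
Moment sums: Σh·P = -46, ΣP = -2.
Normal equations: [[271, 29]; [29, 5]]·[m, b]ᵀ = [-46, -2]ᵀ.
det = 271·5 − 29² = 514.
m = ((-46)·5 − 29·(-2))/514 = -86/257; b = (271·(-2) − 29·(-46))/514 = 396/257.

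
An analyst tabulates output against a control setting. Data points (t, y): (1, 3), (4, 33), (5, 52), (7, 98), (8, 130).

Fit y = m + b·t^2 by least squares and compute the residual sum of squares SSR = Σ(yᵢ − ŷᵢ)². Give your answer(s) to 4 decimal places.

Setting ∂/∂m … = 0 gives: 5·m + 155·b = 316;  155·m + 7379·b = 14953.
Eliminating b: 7379·(row 1) − 155·(row 2) gives 12870·m = 7379·316 − 155·14953 = 14049, so m = 1561/1430.
Then b = (14953 − 155·(1561/1430))/7379 = 573/286.
Residuals: -68/715, -211/1430, 587/715, -903/715, 89/130; SSR = 3959/1430.

SSR = 2.7685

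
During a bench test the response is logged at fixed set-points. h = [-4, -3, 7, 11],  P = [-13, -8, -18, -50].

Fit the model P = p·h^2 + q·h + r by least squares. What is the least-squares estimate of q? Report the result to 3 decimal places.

q = 1.047

Forming AᵀA = [[17379, 1583, 195]; [1583, 195, 11]; [195, 11, 4]] and AᵀP = [-7212, -600, -89]ᵀ gives AᵀA·[p, q, r]ᵀ = AᵀP.
Row-reducing yields p = -10151/20135, q = 21078/20135, r = -11107/20135.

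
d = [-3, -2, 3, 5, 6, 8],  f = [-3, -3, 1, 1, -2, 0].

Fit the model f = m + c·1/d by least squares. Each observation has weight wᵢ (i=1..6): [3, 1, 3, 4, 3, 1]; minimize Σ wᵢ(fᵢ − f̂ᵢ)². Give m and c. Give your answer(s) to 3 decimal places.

m = -1.063, c = 5.345

Sums needed: Σwᵢ·1 = 15, Σwᵢ·1/d = 37/40, Σwᵢ·1/d·1/d = 1881/1600.
For AᵀWf: Σwᵢ·f = -11, Σwᵢ·1/d·f = 53/10.
AᵀWA·[m, c]ᵀ = AᵀWf becomes [[15, 37/40]; [37/40, 1881/1600]]·[m, c]ᵀ = [-11, 53/10]ᵀ.
Δ = 15·(1881/1600) − (37/40)² = 13423/800.
m = ((-11)·(1881/1600) − (37/40)·(53/10))/(13423/800) = -28535/26846; c = (15·(53/10) − (37/40)·(-11))/(13423/800) = 71740/13423.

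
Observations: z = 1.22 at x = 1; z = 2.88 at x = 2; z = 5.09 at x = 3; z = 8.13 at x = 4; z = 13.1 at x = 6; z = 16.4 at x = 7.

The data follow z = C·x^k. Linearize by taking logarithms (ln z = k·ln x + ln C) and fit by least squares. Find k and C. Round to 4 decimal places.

k = 1.3472, C = 1.1878

Let Y = ln z. Fitting Y = k·ln x + ln C by least squares:
AᵀA = [[10.6062, 6.9157]; [6.9157, 6]], rhs = [15.4788, 10.3494]ᵀ  (here Σln x = 6.9157, Σ(ln x)² = 10.6062, Σln z = 10.3494, Σln x·ln z = 15.4788).
Solving (det = 15.8099): k = 1.34721, ln C = 0.17207, so C = exp(0.17207) = 1.18776.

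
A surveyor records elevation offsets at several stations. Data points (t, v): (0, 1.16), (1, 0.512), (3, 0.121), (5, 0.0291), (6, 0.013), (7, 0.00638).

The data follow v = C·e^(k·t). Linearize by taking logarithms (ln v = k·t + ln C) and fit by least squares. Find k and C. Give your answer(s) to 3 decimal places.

k = -0.739, C = 1.120

Taking logs, ln v = k·t + ln C, so regress ln v on t.
AᵀA = [[120.0000, 22.0000]; [22.0000, 6]], rhs = [-86.1294, -15.5674]ᵀ  (here Σt = 22.0000, Σ(t)² = 120.0000, Σln v = -15.5674, Σt·ln v = -86.1294).
Slope k = (n·Σt·ln v − Σt·Σln v)/(n·Σ(t)² − (Σt)²) = (6·-86.1294 − 22.0000·-15.5674)/236.0000 = -0.73853; ln C = (Σln v − k·Σt)/n = 0.11339, so C = exp(0.11339) = 1.12007.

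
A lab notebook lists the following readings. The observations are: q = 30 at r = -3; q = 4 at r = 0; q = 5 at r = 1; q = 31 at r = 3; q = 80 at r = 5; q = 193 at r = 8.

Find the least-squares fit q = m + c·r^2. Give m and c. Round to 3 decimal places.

The normal system AᵀA·[m, c]ᵀ = Aᵀq is [[6, 108]; [108, 4884]]·[m, c]ᵀ = [343, 14906]ᵀ.
Eliminating c: 4884·(row 1) − 108·(row 2) gives 17640·m = 4884·343 − 108·14906 = 65364, so m = 5447/1470.
Then c = (14906 − 108·(5447/1470))/4884 = 2183/735.

m = 3.705, c = 2.970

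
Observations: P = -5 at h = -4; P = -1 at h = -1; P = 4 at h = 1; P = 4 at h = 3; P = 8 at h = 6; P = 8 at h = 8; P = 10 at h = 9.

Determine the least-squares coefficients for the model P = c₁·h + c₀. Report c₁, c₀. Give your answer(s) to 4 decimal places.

Forming XᵀX = [[208, 22]; [22, 7]] and XᵀP = [239, 28]ᵀ gives XᵀX·[c₁, c₀]ᵀ = XᵀP.
Determinant 208·7 − 22² = 972.
c₁ = (239·7 − 22·28)/972 = 1057/972; c₀ = (208·28 − 22·239)/972 = 283/486.

c₁ = 1.0874, c₀ = 0.5823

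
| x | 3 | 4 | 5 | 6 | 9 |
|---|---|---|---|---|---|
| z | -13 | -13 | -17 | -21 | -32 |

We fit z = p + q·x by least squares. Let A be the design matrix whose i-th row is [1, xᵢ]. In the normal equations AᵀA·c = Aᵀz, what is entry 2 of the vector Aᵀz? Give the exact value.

-590

Entry 2 ↔ basis x, so (Aᵀz)_{2} = Σᵢ (x)·zᵢ = (3)·(-13) + (4)·(-13) + (5)·(-17) + (6)·(-21) + (9)·(-32) = -590.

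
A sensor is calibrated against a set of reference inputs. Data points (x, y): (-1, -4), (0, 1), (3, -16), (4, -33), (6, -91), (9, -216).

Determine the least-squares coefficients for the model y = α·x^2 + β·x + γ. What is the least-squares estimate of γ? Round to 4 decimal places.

γ = 1.7905

Setting ∂/∂α … = 0 gives: 8195·α + 1035·β + 143·γ = -21448;  1035·α + 143·β + 21·γ = -2666;  143·α + 21·β + 6·γ = -359.
Solving the 3×3 system (Gaussian elimination) gives α = -213907/70492, β = 215465/70492, γ = 63109/35246.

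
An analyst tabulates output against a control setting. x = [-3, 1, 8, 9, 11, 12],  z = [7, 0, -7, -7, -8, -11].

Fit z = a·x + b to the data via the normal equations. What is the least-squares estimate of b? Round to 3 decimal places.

Setting ∂/∂a … = 0 gives: 420·a + 38·b = -360;  38·a + 6·b = -26.
Δ = 420·6 − 38² = 1076.
a = ((-360)·6 − 38·(-26))/1076 = -293/269; b = (420·(-26) − 38·(-360))/1076 = 690/269.

b = 2.565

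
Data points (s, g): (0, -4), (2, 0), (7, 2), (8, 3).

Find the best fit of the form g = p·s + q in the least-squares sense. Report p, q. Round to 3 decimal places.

The normal equations are: 117·p + 17·q = 38;  17·p + 4·q = 1.
Determinant 117·4 − 17² = 179.
p = (38·4 − 17·1)/179 = 135/179; q = (117·1 − 17·38)/179 = -529/179.

p = 0.754, q = -2.955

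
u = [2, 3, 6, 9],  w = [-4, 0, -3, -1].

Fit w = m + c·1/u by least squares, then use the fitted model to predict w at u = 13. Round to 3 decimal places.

With design matrix X, XᵀX = [[4, 10/9]; [10/9, 65/162]] and Xᵀw = [-8, -47/18]ᵀ.
det = 4·(65/162) − (10/9)² = 10/27.
m = ((-8)·(65/162) − (10/9)·(-47/18))/(10/27) = -5/6; c = (4·(-47/18) − (10/9)·(-8))/(10/27) = -21/5.
At u = 13: ŵ = (-5/6)·(1) + (-21/5)·(1/13) = -451/390.

ŵ = -1.156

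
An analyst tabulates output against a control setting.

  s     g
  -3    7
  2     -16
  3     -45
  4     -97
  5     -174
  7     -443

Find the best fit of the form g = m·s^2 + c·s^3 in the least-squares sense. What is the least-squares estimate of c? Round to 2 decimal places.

c = -0.99

Setting ∂/∂m … = 0 gives: 3460·m + 20988·c = -28015;  20988·m + 138892·c = -181439.
det = 3460·138892 − 20988² = 40070176.
m = ((-28015)·138892 − 20988·(-181439))/40070176 = -5188603/2504386; c = (3460·(-181439) − 20988·(-28015))/40070176 = -4975015/5008772.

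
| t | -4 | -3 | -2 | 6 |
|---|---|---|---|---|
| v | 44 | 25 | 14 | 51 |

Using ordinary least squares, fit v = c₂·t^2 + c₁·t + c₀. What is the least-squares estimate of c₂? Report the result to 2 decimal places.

Sums needed: Σt^2·t^2 = 1649, Σt^2·t = 117, Σt^2 = 65, Σt·t = 65, Σt = -3, Σ1 = 4.
Right-hand side: Σt^2·v = 2821, Σt·v = 27, Σv = 134.
Row-reducing yields c₂ = 38493/19444, c₁ = -62169/19444, c₀ = -5191/4861.

c₂ = 1.98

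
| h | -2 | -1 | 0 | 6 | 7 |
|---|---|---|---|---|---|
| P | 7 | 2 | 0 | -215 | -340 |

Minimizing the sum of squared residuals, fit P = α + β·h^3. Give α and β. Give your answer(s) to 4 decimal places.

α = -0.0599, β = -0.9922

From the data, Σ1 = 5, Σh^3 = 550, Σh^3·h^3 = 164370.
For MᵀP: ΣP = -546, Σh^3·P = -163118.
So MᵀM·[α, β]ᵀ = MᵀP: [[5, 550]; [550, 164370]]·[α, β]ᵀ = [-546, -163118]ᵀ.
Eliminating β: 164370·(row 1) − 550·(row 2) gives 519350·α = 164370·(-546) − 550·(-163118) = -31120, so α = -3112/51935.
Then β = ((-163118) − 550·(-3112/51935))/164370 = -51529/51935.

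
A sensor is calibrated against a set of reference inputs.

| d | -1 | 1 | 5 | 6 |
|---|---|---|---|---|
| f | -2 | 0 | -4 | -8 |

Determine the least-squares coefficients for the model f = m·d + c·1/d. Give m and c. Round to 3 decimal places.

m = -1.190, c = 2.237

Entries of MᵀM: Σd·d = 63, Σd·1/d = 4, Σ1/d·1/d = 1861/900.
Moment sums: Σd·f = -66, Σ1/d·f = -2/15.
MᵀM·[m, c]ᵀ = Mᵀf becomes [[63, 4]; [4, 1861/900]]·[m, c]ᵀ = [-66, -2/15]ᵀ.
Determinant 63·(1861/900) − 4² = 11427/100.
m = ((-66)·(1861/900) − 4·(-2/15))/(11427/100) = -13594/11427; c = (63·(-2/15) − 4·(-66))/(11427/100) = 8520/3809.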